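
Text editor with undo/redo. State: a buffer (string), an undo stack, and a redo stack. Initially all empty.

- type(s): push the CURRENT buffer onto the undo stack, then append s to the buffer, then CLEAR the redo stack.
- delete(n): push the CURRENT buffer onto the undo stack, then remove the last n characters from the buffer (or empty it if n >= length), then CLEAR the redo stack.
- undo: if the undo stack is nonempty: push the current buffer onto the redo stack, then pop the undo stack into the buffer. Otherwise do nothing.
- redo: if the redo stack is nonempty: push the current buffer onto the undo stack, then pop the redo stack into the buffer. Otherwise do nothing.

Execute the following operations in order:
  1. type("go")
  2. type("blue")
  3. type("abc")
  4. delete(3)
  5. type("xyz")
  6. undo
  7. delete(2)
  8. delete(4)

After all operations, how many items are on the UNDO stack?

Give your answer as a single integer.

After op 1 (type): buf='go' undo_depth=1 redo_depth=0
After op 2 (type): buf='goblue' undo_depth=2 redo_depth=0
After op 3 (type): buf='goblueabc' undo_depth=3 redo_depth=0
After op 4 (delete): buf='goblue' undo_depth=4 redo_depth=0
After op 5 (type): buf='gobluexyz' undo_depth=5 redo_depth=0
After op 6 (undo): buf='goblue' undo_depth=4 redo_depth=1
After op 7 (delete): buf='gobl' undo_depth=5 redo_depth=0
After op 8 (delete): buf='(empty)' undo_depth=6 redo_depth=0

Answer: 6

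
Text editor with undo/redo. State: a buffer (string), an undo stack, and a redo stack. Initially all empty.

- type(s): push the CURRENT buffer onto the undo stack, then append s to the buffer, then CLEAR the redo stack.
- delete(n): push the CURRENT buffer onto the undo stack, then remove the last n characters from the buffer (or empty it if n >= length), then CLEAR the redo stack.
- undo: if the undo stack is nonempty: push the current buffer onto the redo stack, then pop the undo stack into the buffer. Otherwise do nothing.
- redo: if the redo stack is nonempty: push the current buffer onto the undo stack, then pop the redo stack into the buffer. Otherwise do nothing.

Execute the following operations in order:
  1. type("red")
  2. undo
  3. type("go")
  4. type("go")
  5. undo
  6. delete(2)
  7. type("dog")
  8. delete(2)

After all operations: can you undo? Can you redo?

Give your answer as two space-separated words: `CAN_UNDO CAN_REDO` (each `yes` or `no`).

After op 1 (type): buf='red' undo_depth=1 redo_depth=0
After op 2 (undo): buf='(empty)' undo_depth=0 redo_depth=1
After op 3 (type): buf='go' undo_depth=1 redo_depth=0
After op 4 (type): buf='gogo' undo_depth=2 redo_depth=0
After op 5 (undo): buf='go' undo_depth=1 redo_depth=1
After op 6 (delete): buf='(empty)' undo_depth=2 redo_depth=0
After op 7 (type): buf='dog' undo_depth=3 redo_depth=0
After op 8 (delete): buf='d' undo_depth=4 redo_depth=0

Answer: yes no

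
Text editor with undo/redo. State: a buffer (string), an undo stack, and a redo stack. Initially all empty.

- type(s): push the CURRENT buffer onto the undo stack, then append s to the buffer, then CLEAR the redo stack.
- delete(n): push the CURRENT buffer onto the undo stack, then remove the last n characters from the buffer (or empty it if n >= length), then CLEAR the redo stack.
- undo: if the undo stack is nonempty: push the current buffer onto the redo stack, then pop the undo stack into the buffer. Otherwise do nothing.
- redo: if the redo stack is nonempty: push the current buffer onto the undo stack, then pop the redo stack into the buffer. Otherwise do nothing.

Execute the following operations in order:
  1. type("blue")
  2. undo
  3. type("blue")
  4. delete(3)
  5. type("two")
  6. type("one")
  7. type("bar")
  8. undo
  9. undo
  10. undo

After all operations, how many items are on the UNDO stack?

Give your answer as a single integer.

After op 1 (type): buf='blue' undo_depth=1 redo_depth=0
After op 2 (undo): buf='(empty)' undo_depth=0 redo_depth=1
After op 3 (type): buf='blue' undo_depth=1 redo_depth=0
After op 4 (delete): buf='b' undo_depth=2 redo_depth=0
After op 5 (type): buf='btwo' undo_depth=3 redo_depth=0
After op 6 (type): buf='btwoone' undo_depth=4 redo_depth=0
After op 7 (type): buf='btwoonebar' undo_depth=5 redo_depth=0
After op 8 (undo): buf='btwoone' undo_depth=4 redo_depth=1
After op 9 (undo): buf='btwo' undo_depth=3 redo_depth=2
After op 10 (undo): buf='b' undo_depth=2 redo_depth=3

Answer: 2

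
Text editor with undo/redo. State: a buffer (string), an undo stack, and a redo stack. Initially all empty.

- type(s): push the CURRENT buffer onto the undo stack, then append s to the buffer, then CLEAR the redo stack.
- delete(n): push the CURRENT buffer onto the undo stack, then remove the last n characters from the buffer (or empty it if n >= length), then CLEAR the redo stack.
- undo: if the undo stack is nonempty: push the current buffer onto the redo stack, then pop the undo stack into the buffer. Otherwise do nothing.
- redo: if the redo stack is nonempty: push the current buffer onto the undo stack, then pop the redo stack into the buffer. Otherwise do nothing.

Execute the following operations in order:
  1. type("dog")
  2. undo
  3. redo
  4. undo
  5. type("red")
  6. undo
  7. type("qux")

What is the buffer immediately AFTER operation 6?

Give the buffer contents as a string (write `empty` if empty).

After op 1 (type): buf='dog' undo_depth=1 redo_depth=0
After op 2 (undo): buf='(empty)' undo_depth=0 redo_depth=1
After op 3 (redo): buf='dog' undo_depth=1 redo_depth=0
After op 4 (undo): buf='(empty)' undo_depth=0 redo_depth=1
After op 5 (type): buf='red' undo_depth=1 redo_depth=0
After op 6 (undo): buf='(empty)' undo_depth=0 redo_depth=1

Answer: empty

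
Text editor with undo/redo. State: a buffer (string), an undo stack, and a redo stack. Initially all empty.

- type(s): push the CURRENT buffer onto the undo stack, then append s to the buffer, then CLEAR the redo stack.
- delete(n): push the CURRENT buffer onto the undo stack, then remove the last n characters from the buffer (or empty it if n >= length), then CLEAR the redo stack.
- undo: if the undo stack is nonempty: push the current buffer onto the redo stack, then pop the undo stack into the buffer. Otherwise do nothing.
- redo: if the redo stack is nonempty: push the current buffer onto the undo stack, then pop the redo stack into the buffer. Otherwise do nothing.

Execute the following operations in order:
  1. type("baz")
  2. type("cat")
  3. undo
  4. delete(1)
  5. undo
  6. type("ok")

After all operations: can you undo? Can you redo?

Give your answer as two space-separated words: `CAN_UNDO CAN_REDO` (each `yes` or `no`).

Answer: yes no

Derivation:
After op 1 (type): buf='baz' undo_depth=1 redo_depth=0
After op 2 (type): buf='bazcat' undo_depth=2 redo_depth=0
After op 3 (undo): buf='baz' undo_depth=1 redo_depth=1
After op 4 (delete): buf='ba' undo_depth=2 redo_depth=0
After op 5 (undo): buf='baz' undo_depth=1 redo_depth=1
After op 6 (type): buf='bazok' undo_depth=2 redo_depth=0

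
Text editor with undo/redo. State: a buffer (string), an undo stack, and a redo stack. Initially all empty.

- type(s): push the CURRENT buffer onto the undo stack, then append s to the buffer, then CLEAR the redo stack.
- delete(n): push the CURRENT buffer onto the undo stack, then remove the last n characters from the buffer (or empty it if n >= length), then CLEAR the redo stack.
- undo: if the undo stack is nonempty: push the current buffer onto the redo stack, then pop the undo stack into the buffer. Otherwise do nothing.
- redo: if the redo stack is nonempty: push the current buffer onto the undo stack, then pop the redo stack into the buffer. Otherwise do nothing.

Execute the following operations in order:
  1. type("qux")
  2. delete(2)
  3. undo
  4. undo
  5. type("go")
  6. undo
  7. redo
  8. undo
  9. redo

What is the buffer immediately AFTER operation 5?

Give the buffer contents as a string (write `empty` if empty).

After op 1 (type): buf='qux' undo_depth=1 redo_depth=0
After op 2 (delete): buf='q' undo_depth=2 redo_depth=0
After op 3 (undo): buf='qux' undo_depth=1 redo_depth=1
After op 4 (undo): buf='(empty)' undo_depth=0 redo_depth=2
After op 5 (type): buf='go' undo_depth=1 redo_depth=0

Answer: go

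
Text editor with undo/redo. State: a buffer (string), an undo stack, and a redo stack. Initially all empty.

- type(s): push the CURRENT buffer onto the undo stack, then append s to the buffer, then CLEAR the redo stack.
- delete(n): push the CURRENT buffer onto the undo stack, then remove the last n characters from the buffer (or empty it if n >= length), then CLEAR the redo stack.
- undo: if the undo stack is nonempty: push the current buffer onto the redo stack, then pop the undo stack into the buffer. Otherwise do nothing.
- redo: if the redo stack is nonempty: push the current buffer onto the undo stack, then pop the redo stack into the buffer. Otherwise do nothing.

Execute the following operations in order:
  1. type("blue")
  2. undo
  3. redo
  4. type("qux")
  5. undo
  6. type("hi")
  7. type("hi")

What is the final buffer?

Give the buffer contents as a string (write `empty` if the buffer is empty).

After op 1 (type): buf='blue' undo_depth=1 redo_depth=0
After op 2 (undo): buf='(empty)' undo_depth=0 redo_depth=1
After op 3 (redo): buf='blue' undo_depth=1 redo_depth=0
After op 4 (type): buf='bluequx' undo_depth=2 redo_depth=0
After op 5 (undo): buf='blue' undo_depth=1 redo_depth=1
After op 6 (type): buf='bluehi' undo_depth=2 redo_depth=0
After op 7 (type): buf='bluehihi' undo_depth=3 redo_depth=0

Answer: bluehihi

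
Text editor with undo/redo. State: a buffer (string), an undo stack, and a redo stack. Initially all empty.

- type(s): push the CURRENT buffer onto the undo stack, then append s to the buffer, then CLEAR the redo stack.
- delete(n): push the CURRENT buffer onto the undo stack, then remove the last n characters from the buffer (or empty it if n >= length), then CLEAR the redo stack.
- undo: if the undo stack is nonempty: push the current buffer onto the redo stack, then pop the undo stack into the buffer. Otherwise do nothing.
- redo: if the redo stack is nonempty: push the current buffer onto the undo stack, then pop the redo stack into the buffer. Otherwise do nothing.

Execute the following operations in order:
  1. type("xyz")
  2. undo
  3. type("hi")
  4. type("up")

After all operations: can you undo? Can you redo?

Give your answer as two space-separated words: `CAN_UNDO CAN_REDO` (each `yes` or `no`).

Answer: yes no

Derivation:
After op 1 (type): buf='xyz' undo_depth=1 redo_depth=0
After op 2 (undo): buf='(empty)' undo_depth=0 redo_depth=1
After op 3 (type): buf='hi' undo_depth=1 redo_depth=0
After op 4 (type): buf='hiup' undo_depth=2 redo_depth=0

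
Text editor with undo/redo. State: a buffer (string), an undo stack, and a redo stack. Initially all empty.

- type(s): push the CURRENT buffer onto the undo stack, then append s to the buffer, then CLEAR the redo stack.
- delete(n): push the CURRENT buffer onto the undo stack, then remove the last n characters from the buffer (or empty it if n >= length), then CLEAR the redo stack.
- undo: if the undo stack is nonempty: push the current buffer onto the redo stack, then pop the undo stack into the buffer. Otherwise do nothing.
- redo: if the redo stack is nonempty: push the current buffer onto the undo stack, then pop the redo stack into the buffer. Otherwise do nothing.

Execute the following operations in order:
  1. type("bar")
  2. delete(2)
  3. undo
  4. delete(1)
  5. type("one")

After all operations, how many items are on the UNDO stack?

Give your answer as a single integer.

Answer: 3

Derivation:
After op 1 (type): buf='bar' undo_depth=1 redo_depth=0
After op 2 (delete): buf='b' undo_depth=2 redo_depth=0
After op 3 (undo): buf='bar' undo_depth=1 redo_depth=1
After op 4 (delete): buf='ba' undo_depth=2 redo_depth=0
After op 5 (type): buf='baone' undo_depth=3 redo_depth=0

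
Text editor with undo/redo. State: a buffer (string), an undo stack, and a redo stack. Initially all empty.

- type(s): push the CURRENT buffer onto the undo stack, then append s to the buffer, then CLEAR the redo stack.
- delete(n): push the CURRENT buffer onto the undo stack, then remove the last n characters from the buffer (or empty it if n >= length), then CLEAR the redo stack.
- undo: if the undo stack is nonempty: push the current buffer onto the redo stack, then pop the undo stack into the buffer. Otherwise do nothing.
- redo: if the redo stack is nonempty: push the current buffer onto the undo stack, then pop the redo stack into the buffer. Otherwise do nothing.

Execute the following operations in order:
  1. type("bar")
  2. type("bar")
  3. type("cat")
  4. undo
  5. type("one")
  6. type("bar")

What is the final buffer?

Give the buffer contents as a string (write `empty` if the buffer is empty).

After op 1 (type): buf='bar' undo_depth=1 redo_depth=0
After op 2 (type): buf='barbar' undo_depth=2 redo_depth=0
After op 3 (type): buf='barbarcat' undo_depth=3 redo_depth=0
After op 4 (undo): buf='barbar' undo_depth=2 redo_depth=1
After op 5 (type): buf='barbarone' undo_depth=3 redo_depth=0
After op 6 (type): buf='barbaronebar' undo_depth=4 redo_depth=0

Answer: barbaronebar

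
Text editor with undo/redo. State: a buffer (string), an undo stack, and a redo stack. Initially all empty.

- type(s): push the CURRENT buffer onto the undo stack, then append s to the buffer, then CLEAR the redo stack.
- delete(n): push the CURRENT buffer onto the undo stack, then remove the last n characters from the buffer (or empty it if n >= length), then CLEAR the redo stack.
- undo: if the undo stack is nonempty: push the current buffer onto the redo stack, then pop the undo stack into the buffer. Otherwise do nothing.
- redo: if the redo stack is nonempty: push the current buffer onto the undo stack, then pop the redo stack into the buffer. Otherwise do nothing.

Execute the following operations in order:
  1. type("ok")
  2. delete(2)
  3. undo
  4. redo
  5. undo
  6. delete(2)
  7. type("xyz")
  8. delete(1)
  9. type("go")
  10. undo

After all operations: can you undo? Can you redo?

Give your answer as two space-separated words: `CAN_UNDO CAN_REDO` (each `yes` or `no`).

Answer: yes yes

Derivation:
After op 1 (type): buf='ok' undo_depth=1 redo_depth=0
After op 2 (delete): buf='(empty)' undo_depth=2 redo_depth=0
After op 3 (undo): buf='ok' undo_depth=1 redo_depth=1
After op 4 (redo): buf='(empty)' undo_depth=2 redo_depth=0
After op 5 (undo): buf='ok' undo_depth=1 redo_depth=1
After op 6 (delete): buf='(empty)' undo_depth=2 redo_depth=0
After op 7 (type): buf='xyz' undo_depth=3 redo_depth=0
After op 8 (delete): buf='xy' undo_depth=4 redo_depth=0
After op 9 (type): buf='xygo' undo_depth=5 redo_depth=0
After op 10 (undo): buf='xy' undo_depth=4 redo_depth=1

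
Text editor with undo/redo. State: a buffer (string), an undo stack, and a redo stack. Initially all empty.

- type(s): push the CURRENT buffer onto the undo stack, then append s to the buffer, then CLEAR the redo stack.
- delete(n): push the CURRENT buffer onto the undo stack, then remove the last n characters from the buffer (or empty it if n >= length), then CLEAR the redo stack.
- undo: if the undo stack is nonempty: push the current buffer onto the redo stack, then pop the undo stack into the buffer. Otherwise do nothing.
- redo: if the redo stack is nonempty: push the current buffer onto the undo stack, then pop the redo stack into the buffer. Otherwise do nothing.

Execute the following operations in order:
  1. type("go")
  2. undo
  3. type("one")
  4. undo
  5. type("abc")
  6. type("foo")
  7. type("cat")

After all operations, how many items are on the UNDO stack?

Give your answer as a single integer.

Answer: 3

Derivation:
After op 1 (type): buf='go' undo_depth=1 redo_depth=0
After op 2 (undo): buf='(empty)' undo_depth=0 redo_depth=1
After op 3 (type): buf='one' undo_depth=1 redo_depth=0
After op 4 (undo): buf='(empty)' undo_depth=0 redo_depth=1
After op 5 (type): buf='abc' undo_depth=1 redo_depth=0
After op 6 (type): buf='abcfoo' undo_depth=2 redo_depth=0
After op 7 (type): buf='abcfoocat' undo_depth=3 redo_depth=0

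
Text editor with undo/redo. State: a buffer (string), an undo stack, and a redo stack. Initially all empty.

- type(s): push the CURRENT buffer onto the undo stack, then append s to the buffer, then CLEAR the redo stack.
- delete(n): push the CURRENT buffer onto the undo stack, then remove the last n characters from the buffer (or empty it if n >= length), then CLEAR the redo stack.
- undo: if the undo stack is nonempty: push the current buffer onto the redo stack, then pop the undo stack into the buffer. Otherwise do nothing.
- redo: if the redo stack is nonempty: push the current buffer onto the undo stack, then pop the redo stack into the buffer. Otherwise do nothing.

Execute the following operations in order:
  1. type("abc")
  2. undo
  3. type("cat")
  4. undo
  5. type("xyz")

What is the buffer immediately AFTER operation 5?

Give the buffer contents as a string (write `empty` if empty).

Answer: xyz

Derivation:
After op 1 (type): buf='abc' undo_depth=1 redo_depth=0
After op 2 (undo): buf='(empty)' undo_depth=0 redo_depth=1
After op 3 (type): buf='cat' undo_depth=1 redo_depth=0
After op 4 (undo): buf='(empty)' undo_depth=0 redo_depth=1
After op 5 (type): buf='xyz' undo_depth=1 redo_depth=0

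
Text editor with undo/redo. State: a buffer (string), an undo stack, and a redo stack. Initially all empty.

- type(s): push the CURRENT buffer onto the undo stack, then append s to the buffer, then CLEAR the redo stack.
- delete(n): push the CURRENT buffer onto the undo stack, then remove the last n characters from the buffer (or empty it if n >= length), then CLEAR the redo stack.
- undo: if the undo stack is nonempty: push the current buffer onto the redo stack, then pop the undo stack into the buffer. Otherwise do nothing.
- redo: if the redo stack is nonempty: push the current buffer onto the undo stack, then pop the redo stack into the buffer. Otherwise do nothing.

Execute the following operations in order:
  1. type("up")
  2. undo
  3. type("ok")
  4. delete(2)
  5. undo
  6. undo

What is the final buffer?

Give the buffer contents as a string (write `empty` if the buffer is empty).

Answer: empty

Derivation:
After op 1 (type): buf='up' undo_depth=1 redo_depth=0
After op 2 (undo): buf='(empty)' undo_depth=0 redo_depth=1
After op 3 (type): buf='ok' undo_depth=1 redo_depth=0
After op 4 (delete): buf='(empty)' undo_depth=2 redo_depth=0
After op 5 (undo): buf='ok' undo_depth=1 redo_depth=1
After op 6 (undo): buf='(empty)' undo_depth=0 redo_depth=2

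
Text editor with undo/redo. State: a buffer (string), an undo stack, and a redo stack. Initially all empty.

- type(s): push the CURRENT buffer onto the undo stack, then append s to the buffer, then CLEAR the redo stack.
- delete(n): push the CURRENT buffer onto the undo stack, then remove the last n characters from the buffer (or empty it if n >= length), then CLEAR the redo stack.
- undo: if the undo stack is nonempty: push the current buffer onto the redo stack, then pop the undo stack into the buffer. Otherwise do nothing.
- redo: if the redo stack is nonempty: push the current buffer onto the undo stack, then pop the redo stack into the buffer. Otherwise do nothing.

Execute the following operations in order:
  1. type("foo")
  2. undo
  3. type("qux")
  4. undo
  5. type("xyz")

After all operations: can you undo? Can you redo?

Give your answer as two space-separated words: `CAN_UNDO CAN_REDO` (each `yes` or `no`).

Answer: yes no

Derivation:
After op 1 (type): buf='foo' undo_depth=1 redo_depth=0
After op 2 (undo): buf='(empty)' undo_depth=0 redo_depth=1
After op 3 (type): buf='qux' undo_depth=1 redo_depth=0
After op 4 (undo): buf='(empty)' undo_depth=0 redo_depth=1
After op 5 (type): buf='xyz' undo_depth=1 redo_depth=0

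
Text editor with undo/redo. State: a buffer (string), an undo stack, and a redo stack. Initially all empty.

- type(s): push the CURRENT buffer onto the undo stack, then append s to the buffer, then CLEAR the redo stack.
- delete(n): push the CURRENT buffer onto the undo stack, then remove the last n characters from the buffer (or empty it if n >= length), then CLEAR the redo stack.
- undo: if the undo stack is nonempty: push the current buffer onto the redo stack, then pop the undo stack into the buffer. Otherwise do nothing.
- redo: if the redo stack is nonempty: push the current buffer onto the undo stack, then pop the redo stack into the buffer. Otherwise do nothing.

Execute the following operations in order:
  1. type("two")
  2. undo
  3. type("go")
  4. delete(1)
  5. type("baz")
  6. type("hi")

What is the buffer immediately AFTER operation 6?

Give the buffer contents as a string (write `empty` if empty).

After op 1 (type): buf='two' undo_depth=1 redo_depth=0
After op 2 (undo): buf='(empty)' undo_depth=0 redo_depth=1
After op 3 (type): buf='go' undo_depth=1 redo_depth=0
After op 4 (delete): buf='g' undo_depth=2 redo_depth=0
After op 5 (type): buf='gbaz' undo_depth=3 redo_depth=0
After op 6 (type): buf='gbazhi' undo_depth=4 redo_depth=0

Answer: gbazhi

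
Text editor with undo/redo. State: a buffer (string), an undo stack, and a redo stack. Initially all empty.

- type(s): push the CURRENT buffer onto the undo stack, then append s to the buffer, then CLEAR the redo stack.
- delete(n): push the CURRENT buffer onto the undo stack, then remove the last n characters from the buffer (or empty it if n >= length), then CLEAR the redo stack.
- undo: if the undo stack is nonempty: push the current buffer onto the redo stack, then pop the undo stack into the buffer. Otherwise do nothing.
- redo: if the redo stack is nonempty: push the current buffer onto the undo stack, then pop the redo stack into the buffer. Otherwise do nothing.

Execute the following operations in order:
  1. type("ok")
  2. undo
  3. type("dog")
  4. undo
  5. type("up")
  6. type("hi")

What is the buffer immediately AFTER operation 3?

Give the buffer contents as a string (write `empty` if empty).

Answer: dog

Derivation:
After op 1 (type): buf='ok' undo_depth=1 redo_depth=0
After op 2 (undo): buf='(empty)' undo_depth=0 redo_depth=1
After op 3 (type): buf='dog' undo_depth=1 redo_depth=0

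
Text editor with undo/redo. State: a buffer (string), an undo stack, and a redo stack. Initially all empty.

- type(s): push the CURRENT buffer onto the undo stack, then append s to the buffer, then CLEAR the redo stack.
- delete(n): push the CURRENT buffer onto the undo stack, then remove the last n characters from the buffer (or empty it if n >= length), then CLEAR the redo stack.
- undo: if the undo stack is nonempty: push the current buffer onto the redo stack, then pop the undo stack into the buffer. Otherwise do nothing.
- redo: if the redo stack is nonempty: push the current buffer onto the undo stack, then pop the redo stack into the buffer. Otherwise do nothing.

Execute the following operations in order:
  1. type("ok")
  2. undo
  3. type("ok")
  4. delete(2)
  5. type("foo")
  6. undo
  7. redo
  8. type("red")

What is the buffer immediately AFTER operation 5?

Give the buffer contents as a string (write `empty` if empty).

Answer: foo

Derivation:
After op 1 (type): buf='ok' undo_depth=1 redo_depth=0
After op 2 (undo): buf='(empty)' undo_depth=0 redo_depth=1
After op 3 (type): buf='ok' undo_depth=1 redo_depth=0
After op 4 (delete): buf='(empty)' undo_depth=2 redo_depth=0
After op 5 (type): buf='foo' undo_depth=3 redo_depth=0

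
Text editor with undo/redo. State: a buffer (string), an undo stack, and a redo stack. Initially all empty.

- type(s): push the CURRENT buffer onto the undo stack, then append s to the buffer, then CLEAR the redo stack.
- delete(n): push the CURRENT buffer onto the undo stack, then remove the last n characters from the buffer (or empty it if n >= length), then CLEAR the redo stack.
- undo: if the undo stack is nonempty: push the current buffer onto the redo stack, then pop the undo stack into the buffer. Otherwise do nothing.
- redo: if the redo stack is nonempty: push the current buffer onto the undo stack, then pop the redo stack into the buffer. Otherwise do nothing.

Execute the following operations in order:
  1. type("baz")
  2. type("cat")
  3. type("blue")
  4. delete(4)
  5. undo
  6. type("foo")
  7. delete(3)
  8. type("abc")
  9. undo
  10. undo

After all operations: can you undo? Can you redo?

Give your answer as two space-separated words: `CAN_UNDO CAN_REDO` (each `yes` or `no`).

After op 1 (type): buf='baz' undo_depth=1 redo_depth=0
After op 2 (type): buf='bazcat' undo_depth=2 redo_depth=0
After op 3 (type): buf='bazcatblue' undo_depth=3 redo_depth=0
After op 4 (delete): buf='bazcat' undo_depth=4 redo_depth=0
After op 5 (undo): buf='bazcatblue' undo_depth=3 redo_depth=1
After op 6 (type): buf='bazcatbluefoo' undo_depth=4 redo_depth=0
After op 7 (delete): buf='bazcatblue' undo_depth=5 redo_depth=0
After op 8 (type): buf='bazcatblueabc' undo_depth=6 redo_depth=0
After op 9 (undo): buf='bazcatblue' undo_depth=5 redo_depth=1
After op 10 (undo): buf='bazcatbluefoo' undo_depth=4 redo_depth=2

Answer: yes yes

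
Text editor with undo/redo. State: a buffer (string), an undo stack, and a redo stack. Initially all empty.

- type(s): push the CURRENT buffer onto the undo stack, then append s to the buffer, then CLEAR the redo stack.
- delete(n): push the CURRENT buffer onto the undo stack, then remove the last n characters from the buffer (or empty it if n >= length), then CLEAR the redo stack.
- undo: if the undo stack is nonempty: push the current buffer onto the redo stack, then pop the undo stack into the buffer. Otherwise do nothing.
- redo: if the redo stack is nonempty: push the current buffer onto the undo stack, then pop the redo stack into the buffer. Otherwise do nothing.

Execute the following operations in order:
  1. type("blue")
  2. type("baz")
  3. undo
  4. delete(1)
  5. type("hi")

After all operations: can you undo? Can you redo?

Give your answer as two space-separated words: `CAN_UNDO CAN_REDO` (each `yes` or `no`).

Answer: yes no

Derivation:
After op 1 (type): buf='blue' undo_depth=1 redo_depth=0
After op 2 (type): buf='bluebaz' undo_depth=2 redo_depth=0
After op 3 (undo): buf='blue' undo_depth=1 redo_depth=1
After op 4 (delete): buf='blu' undo_depth=2 redo_depth=0
After op 5 (type): buf='bluhi' undo_depth=3 redo_depth=0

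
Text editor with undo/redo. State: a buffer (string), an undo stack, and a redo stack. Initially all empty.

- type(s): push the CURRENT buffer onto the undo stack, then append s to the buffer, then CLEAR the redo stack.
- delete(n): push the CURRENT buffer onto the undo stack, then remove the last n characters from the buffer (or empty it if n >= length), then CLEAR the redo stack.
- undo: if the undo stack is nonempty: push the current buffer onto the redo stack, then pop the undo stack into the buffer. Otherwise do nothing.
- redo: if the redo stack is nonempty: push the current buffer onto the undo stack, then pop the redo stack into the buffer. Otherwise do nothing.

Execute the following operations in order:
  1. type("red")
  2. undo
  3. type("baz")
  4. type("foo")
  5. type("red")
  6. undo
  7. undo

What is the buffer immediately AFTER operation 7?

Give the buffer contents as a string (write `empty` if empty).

After op 1 (type): buf='red' undo_depth=1 redo_depth=0
After op 2 (undo): buf='(empty)' undo_depth=0 redo_depth=1
After op 3 (type): buf='baz' undo_depth=1 redo_depth=0
After op 4 (type): buf='bazfoo' undo_depth=2 redo_depth=0
After op 5 (type): buf='bazfoored' undo_depth=3 redo_depth=0
After op 6 (undo): buf='bazfoo' undo_depth=2 redo_depth=1
After op 7 (undo): buf='baz' undo_depth=1 redo_depth=2

Answer: baz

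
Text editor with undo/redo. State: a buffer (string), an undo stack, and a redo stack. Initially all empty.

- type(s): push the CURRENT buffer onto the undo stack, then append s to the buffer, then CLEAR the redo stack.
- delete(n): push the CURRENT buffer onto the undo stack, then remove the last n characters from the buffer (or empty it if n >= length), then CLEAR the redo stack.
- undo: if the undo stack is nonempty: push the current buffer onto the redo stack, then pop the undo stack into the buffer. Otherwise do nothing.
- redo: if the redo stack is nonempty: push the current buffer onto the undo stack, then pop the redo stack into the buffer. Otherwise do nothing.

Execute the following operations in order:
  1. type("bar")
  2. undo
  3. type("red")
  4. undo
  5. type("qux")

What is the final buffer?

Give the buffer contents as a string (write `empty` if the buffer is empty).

After op 1 (type): buf='bar' undo_depth=1 redo_depth=0
After op 2 (undo): buf='(empty)' undo_depth=0 redo_depth=1
After op 3 (type): buf='red' undo_depth=1 redo_depth=0
After op 4 (undo): buf='(empty)' undo_depth=0 redo_depth=1
After op 5 (type): buf='qux' undo_depth=1 redo_depth=0

Answer: qux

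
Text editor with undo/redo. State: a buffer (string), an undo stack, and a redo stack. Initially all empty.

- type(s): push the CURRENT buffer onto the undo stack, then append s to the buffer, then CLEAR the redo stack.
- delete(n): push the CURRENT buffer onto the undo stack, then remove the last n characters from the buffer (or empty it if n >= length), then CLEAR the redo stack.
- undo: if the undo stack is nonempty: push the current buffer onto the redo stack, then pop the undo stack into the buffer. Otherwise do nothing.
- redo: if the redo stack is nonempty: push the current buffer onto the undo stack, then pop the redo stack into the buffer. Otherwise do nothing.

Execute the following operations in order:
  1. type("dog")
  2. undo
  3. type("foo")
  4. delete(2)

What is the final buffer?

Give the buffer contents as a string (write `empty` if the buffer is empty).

Answer: f

Derivation:
After op 1 (type): buf='dog' undo_depth=1 redo_depth=0
After op 2 (undo): buf='(empty)' undo_depth=0 redo_depth=1
After op 3 (type): buf='foo' undo_depth=1 redo_depth=0
After op 4 (delete): buf='f' undo_depth=2 redo_depth=0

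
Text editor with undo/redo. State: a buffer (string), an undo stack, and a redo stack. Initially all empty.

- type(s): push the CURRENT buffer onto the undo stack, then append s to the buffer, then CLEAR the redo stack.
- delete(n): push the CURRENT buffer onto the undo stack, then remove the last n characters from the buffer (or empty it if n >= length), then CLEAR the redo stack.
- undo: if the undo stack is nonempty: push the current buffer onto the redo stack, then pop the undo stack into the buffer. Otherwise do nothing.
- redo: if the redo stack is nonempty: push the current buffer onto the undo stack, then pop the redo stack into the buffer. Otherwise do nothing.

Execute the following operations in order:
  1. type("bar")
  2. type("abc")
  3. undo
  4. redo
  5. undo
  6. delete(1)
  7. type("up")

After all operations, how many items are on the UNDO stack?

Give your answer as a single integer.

Answer: 3

Derivation:
After op 1 (type): buf='bar' undo_depth=1 redo_depth=0
After op 2 (type): buf='barabc' undo_depth=2 redo_depth=0
After op 3 (undo): buf='bar' undo_depth=1 redo_depth=1
After op 4 (redo): buf='barabc' undo_depth=2 redo_depth=0
After op 5 (undo): buf='bar' undo_depth=1 redo_depth=1
After op 6 (delete): buf='ba' undo_depth=2 redo_depth=0
After op 7 (type): buf='baup' undo_depth=3 redo_depth=0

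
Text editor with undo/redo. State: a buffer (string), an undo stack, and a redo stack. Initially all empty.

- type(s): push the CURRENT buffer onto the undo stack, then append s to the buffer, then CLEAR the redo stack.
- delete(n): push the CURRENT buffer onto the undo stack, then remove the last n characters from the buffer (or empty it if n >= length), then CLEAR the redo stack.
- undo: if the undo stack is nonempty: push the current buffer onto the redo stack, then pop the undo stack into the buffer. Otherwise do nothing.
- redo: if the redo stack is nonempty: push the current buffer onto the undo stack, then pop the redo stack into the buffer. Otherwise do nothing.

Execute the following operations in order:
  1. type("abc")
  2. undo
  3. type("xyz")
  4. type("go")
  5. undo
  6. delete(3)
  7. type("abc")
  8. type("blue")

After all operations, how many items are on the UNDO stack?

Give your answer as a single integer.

Answer: 4

Derivation:
After op 1 (type): buf='abc' undo_depth=1 redo_depth=0
After op 2 (undo): buf='(empty)' undo_depth=0 redo_depth=1
After op 3 (type): buf='xyz' undo_depth=1 redo_depth=0
After op 4 (type): buf='xyzgo' undo_depth=2 redo_depth=0
After op 5 (undo): buf='xyz' undo_depth=1 redo_depth=1
After op 6 (delete): buf='(empty)' undo_depth=2 redo_depth=0
After op 7 (type): buf='abc' undo_depth=3 redo_depth=0
After op 8 (type): buf='abcblue' undo_depth=4 redo_depth=0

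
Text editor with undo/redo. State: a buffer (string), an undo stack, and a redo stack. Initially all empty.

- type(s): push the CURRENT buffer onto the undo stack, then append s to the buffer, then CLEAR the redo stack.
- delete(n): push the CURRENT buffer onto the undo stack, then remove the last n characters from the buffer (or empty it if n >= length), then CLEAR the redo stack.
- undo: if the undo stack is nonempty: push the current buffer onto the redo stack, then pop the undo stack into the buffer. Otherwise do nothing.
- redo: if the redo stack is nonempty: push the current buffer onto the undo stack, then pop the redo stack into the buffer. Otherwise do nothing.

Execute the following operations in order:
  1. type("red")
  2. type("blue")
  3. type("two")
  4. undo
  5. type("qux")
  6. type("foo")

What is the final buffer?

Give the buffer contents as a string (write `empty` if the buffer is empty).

After op 1 (type): buf='red' undo_depth=1 redo_depth=0
After op 2 (type): buf='redblue' undo_depth=2 redo_depth=0
After op 3 (type): buf='redbluetwo' undo_depth=3 redo_depth=0
After op 4 (undo): buf='redblue' undo_depth=2 redo_depth=1
After op 5 (type): buf='redbluequx' undo_depth=3 redo_depth=0
After op 6 (type): buf='redbluequxfoo' undo_depth=4 redo_depth=0

Answer: redbluequxfoo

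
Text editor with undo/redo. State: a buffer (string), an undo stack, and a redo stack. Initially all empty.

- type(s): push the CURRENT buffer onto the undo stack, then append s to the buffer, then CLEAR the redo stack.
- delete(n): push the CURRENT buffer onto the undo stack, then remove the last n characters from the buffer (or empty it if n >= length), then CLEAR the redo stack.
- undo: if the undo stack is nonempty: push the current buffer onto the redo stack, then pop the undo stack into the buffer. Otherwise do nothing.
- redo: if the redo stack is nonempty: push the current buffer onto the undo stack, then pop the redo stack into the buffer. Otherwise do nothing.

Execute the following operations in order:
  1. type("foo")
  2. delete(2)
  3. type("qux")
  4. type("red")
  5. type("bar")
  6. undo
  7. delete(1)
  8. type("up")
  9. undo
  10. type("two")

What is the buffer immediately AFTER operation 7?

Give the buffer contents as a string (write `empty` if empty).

After op 1 (type): buf='foo' undo_depth=1 redo_depth=0
After op 2 (delete): buf='f' undo_depth=2 redo_depth=0
After op 3 (type): buf='fqux' undo_depth=3 redo_depth=0
After op 4 (type): buf='fquxred' undo_depth=4 redo_depth=0
After op 5 (type): buf='fquxredbar' undo_depth=5 redo_depth=0
After op 6 (undo): buf='fquxred' undo_depth=4 redo_depth=1
After op 7 (delete): buf='fquxre' undo_depth=5 redo_depth=0

Answer: fquxre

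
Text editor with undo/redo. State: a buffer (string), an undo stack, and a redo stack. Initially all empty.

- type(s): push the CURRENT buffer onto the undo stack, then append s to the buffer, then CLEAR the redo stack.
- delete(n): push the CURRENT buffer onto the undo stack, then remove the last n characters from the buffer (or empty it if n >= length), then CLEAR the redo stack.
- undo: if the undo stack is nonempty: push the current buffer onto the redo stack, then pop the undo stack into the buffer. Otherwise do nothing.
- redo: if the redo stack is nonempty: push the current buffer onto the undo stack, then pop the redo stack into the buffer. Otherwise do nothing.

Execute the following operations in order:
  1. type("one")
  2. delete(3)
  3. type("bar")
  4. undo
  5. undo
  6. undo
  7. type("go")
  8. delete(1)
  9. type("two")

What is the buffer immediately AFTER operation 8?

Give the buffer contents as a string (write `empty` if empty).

Answer: g

Derivation:
After op 1 (type): buf='one' undo_depth=1 redo_depth=0
After op 2 (delete): buf='(empty)' undo_depth=2 redo_depth=0
After op 3 (type): buf='bar' undo_depth=3 redo_depth=0
After op 4 (undo): buf='(empty)' undo_depth=2 redo_depth=1
After op 5 (undo): buf='one' undo_depth=1 redo_depth=2
After op 6 (undo): buf='(empty)' undo_depth=0 redo_depth=3
After op 7 (type): buf='go' undo_depth=1 redo_depth=0
After op 8 (delete): buf='g' undo_depth=2 redo_depth=0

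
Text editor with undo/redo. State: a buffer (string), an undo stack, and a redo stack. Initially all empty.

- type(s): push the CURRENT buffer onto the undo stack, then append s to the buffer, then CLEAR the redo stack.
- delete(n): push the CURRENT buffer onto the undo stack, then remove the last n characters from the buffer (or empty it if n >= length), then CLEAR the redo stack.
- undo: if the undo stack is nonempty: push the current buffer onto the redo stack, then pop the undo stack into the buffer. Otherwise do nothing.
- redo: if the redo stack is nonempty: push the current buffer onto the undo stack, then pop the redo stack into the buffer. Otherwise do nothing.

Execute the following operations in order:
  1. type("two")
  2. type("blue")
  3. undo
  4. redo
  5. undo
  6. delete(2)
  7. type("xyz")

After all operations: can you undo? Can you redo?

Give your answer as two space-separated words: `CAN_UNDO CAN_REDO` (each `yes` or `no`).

Answer: yes no

Derivation:
After op 1 (type): buf='two' undo_depth=1 redo_depth=0
After op 2 (type): buf='twoblue' undo_depth=2 redo_depth=0
After op 3 (undo): buf='two' undo_depth=1 redo_depth=1
After op 4 (redo): buf='twoblue' undo_depth=2 redo_depth=0
After op 5 (undo): buf='two' undo_depth=1 redo_depth=1
After op 6 (delete): buf='t' undo_depth=2 redo_depth=0
After op 7 (type): buf='txyz' undo_depth=3 redo_depth=0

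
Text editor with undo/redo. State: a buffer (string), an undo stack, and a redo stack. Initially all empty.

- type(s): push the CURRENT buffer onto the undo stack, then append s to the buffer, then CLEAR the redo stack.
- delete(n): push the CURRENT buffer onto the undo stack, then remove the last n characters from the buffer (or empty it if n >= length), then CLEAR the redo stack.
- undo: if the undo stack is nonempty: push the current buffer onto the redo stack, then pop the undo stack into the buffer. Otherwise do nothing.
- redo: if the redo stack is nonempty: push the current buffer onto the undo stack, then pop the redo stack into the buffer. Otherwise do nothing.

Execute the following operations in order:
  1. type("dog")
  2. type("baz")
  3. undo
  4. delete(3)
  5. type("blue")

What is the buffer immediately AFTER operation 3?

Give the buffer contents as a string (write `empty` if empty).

After op 1 (type): buf='dog' undo_depth=1 redo_depth=0
After op 2 (type): buf='dogbaz' undo_depth=2 redo_depth=0
After op 3 (undo): buf='dog' undo_depth=1 redo_depth=1

Answer: dog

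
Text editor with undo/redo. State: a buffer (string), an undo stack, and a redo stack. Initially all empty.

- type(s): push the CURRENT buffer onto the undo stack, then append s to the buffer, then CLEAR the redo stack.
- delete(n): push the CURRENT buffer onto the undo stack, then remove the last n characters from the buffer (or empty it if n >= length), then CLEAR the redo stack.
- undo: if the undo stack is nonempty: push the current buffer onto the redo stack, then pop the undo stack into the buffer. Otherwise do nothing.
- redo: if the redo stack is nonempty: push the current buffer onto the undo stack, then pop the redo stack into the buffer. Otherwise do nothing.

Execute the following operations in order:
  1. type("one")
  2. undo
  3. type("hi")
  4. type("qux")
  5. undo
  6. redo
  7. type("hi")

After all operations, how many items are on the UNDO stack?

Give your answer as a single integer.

After op 1 (type): buf='one' undo_depth=1 redo_depth=0
After op 2 (undo): buf='(empty)' undo_depth=0 redo_depth=1
After op 3 (type): buf='hi' undo_depth=1 redo_depth=0
After op 4 (type): buf='hiqux' undo_depth=2 redo_depth=0
After op 5 (undo): buf='hi' undo_depth=1 redo_depth=1
After op 6 (redo): buf='hiqux' undo_depth=2 redo_depth=0
After op 7 (type): buf='hiquxhi' undo_depth=3 redo_depth=0

Answer: 3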